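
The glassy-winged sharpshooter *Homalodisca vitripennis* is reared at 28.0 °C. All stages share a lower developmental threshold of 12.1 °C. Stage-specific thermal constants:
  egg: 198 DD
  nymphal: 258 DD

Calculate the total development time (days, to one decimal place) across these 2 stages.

Daily accumulation at 28.0 °C = 28.0 − 12.1 = 15.9 DD/day.
Total K = 198 + 258 = 456 DD.
Total duration = 456 / 15.9 = 28.679 ≈ 28.7 days.

28.7 days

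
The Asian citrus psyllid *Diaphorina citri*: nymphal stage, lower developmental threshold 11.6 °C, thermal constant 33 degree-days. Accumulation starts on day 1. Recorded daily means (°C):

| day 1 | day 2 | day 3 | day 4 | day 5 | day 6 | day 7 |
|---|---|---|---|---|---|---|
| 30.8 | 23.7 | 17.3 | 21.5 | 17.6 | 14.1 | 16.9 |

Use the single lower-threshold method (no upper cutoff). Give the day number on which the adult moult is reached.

Daily DD above 11.6 °C: 19.2, 12.1, 5.7, 9.9, 6.0, 2.5, 5.3.
Cumulative: 19.2, 31.3, 37.0, 46.9, 52.9, 55.4, 60.7.
The total first reaches 33 DD on day 3.

day 3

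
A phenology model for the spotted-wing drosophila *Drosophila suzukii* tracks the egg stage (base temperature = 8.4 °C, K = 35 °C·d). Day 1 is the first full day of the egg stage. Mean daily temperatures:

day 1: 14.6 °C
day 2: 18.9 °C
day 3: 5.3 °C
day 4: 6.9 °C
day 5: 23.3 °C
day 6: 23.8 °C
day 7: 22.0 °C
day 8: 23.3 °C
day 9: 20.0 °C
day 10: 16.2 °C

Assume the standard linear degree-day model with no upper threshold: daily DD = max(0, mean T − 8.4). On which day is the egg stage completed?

Daily DD above 8.4 °C: 6.2, 10.5, 0.0, 0.0, 14.9, 15.4, 13.6, 14.9, 11.6, 7.8.
Cumulative: 6.2, 16.7, 16.7, 16.7, 31.6, 47.0, 60.6, 75.5, 87.1, 94.9.
The total first reaches 35 DD on day 6.

day 6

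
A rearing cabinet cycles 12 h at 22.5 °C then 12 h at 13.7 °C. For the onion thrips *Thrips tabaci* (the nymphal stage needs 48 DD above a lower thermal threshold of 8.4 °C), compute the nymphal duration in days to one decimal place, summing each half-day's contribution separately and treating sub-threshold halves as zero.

Day half: max(0, 22.5 − 8.4) × 0.5 = 14.1 × 0.5 = 7.05 DD.
Night half: max(0, 13.7 − 8.4) × 0.5 = 5.3 × 0.5 = 2.65 DD.
Per 24 h: 9.70 DD/day.
Duration = 48 / 9.70 = 4.948 ≈ 4.9 days.

4.9 days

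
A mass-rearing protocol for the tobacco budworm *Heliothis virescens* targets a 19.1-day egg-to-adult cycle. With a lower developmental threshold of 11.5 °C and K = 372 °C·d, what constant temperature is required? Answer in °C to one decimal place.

31.0 °C

Required daily accumulation = 372 / 19.1 = 19.476 DD/day.
T = T_base + 19.476 = 11.5 + 19.476 = 30.976 ≈ 31.0 °C.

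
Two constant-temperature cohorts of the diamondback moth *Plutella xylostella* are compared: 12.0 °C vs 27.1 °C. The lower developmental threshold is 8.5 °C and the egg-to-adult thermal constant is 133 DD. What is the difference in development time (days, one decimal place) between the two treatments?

At 12.0 °C: 133 / (12.0 − 8.5) = 133 / 3.5 = 38.000 d.
At 27.1 °C: 133 / (27.1 − 8.5) = 133 / 18.6 = 7.151 d.
Difference = |38.000 − 7.151| = 30.849 ≈ 30.8 days.

30.8 days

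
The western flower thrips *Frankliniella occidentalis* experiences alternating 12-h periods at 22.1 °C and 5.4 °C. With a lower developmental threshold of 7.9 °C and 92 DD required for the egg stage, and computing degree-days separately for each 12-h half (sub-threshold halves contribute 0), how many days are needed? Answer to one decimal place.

Day half: max(0, 22.1 − 7.9) × 0.5 = 14.2 × 0.5 = 7.10 DD.
Night half: max(0, 5.4 − 7.9) × 0.5 = 0.0 × 0.5 = 0.00 DD.
Per 24 h: 7.10 DD/day.
Duration = 92 / 7.10 = 12.958 ≈ 13.0 days.

13.0 days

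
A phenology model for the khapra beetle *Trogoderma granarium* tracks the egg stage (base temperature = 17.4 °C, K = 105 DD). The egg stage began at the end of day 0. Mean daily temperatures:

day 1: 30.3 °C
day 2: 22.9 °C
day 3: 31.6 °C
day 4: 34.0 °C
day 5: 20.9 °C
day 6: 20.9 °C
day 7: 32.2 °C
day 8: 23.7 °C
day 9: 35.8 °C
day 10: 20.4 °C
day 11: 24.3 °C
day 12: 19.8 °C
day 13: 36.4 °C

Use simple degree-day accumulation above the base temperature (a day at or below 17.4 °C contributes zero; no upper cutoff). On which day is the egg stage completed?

day 11

Daily DD above 17.4 °C: 12.9, 5.5, 14.2, 16.6, 3.5, 3.5, 14.8, 6.3, 18.4, 3.0, 6.9, 2.4, 19.0.
Cumulative: 12.9, 18.4, 32.6, 49.2, 52.7, 56.2, 71.0, 77.3, 95.7, 98.7, 105.6, 108.0, 127.0.
The total first reaches 105 DD on day 11.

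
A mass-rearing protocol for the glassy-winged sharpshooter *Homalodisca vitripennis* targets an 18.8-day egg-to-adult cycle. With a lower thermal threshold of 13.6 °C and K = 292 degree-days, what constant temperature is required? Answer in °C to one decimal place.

29.1 °C

Required daily accumulation = 292 / 18.8 = 15.532 DD/day.
T = T_base + 15.532 = 13.6 + 15.532 = 29.132 ≈ 29.1 °C.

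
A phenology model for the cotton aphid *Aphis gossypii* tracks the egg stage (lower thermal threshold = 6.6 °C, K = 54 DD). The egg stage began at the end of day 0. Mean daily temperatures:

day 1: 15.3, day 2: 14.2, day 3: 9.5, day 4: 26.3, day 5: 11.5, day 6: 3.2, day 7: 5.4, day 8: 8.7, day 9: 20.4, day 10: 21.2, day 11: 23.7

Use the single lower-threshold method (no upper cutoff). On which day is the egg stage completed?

day 9

Daily DD above 6.6 °C: 8.7, 7.6, 2.9, 19.7, 4.9, 0.0, 0.0, 2.1, 13.8, 14.6, 17.1.
Cumulative: 8.7, 16.3, 19.2, 38.9, 43.8, 43.8, 43.8, 45.9, 59.7, 74.3, 91.4.
The total first reaches 54 DD on day 9.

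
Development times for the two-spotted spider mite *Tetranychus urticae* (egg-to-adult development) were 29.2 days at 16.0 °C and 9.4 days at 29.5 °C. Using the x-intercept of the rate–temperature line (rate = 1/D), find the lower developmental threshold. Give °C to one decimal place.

Equal thermal constants: D₁(T₁ − T_b) = D₂(T₂ − T_b).
29.2·(16.0 − T_b) = 9.4·(29.5 − T_b)
T_b = (29.2·16.0 − 9.4·29.5) / (29.2 − 9.4) = 189.90 / 19.8 = 9.591 °C ≈ 9.6 °C.

9.6 °C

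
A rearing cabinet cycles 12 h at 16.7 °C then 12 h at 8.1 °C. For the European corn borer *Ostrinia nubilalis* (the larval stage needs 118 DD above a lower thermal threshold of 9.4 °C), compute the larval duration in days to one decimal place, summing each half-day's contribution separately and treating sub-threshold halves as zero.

32.3 days

Day half: max(0, 16.7 − 9.4) × 0.5 = 7.3 × 0.5 = 3.65 DD.
Night half: max(0, 8.1 − 9.4) × 0.5 = 0.0 × 0.5 = 0.00 DD.
Per 24 h: 3.65 DD/day.
Duration = 118 / 3.65 = 32.329 ≈ 32.3 days.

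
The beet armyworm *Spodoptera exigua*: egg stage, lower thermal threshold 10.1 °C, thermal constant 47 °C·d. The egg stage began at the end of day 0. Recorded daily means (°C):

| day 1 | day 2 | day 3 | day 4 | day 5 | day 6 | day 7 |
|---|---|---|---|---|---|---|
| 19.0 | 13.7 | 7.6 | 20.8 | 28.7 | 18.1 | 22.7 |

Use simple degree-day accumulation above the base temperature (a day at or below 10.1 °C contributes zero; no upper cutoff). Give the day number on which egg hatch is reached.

day 6

Daily DD above 10.1 °C: 8.9, 3.6, 0.0, 10.7, 18.6, 8.0, 12.6.
Cumulative: 8.9, 12.5, 12.5, 23.2, 41.8, 49.8, 62.4.
The total first reaches 47 DD on day 6.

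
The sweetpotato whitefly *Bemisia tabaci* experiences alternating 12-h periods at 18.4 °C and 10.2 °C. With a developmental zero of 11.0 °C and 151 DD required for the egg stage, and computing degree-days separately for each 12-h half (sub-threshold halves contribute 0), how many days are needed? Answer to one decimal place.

40.8 days

Day half: max(0, 18.4 − 11.0) × 0.5 = 7.4 × 0.5 = 3.70 DD.
Night half: max(0, 10.2 − 11.0) × 0.5 = 0.0 × 0.5 = 0.00 DD.
Per 24 h: 3.70 DD/day.
Duration = 151 / 3.70 = 40.811 ≈ 40.8 days.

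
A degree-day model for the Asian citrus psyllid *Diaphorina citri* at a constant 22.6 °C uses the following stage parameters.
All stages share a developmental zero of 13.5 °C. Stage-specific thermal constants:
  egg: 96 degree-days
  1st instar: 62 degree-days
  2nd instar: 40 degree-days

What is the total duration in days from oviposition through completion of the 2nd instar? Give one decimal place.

21.8 days

Daily accumulation at 22.6 °C = 22.6 − 13.5 = 9.1 DD/day.
Total K = 96 + 62 + 40 = 198 DD.
Total duration = 198 / 9.1 = 21.758 ≈ 21.8 days.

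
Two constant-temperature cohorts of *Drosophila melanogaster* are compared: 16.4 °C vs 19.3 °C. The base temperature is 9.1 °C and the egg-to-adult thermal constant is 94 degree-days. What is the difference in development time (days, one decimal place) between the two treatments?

At 16.4 °C: 94 / (16.4 − 9.1) = 94 / 7.3 = 12.877 d.
At 19.3 °C: 94 / (19.3 − 9.1) = 94 / 10.2 = 9.216 d.
Difference = |12.877 − 9.216| = 3.661 ≈ 3.7 days.

3.7 days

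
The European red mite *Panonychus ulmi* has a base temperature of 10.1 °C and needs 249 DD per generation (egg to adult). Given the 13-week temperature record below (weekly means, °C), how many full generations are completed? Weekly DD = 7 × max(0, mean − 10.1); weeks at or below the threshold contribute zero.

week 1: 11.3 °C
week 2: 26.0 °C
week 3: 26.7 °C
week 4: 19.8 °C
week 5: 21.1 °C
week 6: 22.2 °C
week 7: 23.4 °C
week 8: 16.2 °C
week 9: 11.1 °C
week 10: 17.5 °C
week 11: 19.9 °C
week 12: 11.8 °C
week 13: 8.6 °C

Weekly DD (7 × max(0, T̄ − 10.1)): 8.4, 111.3, 116.2, 67.9, 77.0, 84.7, 93.1, 42.7, 7.0, 51.8, 68.6, 11.9, 0.0.
Season total = 740.6 DD.
Complete generations = ⌊740.6 / 249⌋ = 2.

2 generations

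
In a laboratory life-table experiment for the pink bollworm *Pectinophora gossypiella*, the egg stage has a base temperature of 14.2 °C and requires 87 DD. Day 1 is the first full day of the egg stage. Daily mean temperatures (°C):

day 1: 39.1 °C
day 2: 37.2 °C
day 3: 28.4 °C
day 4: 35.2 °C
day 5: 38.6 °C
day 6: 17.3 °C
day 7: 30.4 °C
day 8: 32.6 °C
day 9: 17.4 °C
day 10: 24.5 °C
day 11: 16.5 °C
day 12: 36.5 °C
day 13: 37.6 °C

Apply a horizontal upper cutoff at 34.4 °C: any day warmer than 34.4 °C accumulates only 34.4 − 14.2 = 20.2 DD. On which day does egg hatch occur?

Daily DD above 14.2 °C (capped at 20.2): 20.2, 20.2, 14.2, 20.2, 20.2, 3.1, 16.2, 18.4, 3.2, 10.3, 2.3, 20.2, 20.2.
Cumulative: 20.2, 40.4, 54.6, 74.8, 95.0, 98.1, 114.3, 132.7, 135.9, 146.2, 148.5, 168.7, 188.9.
The total first reaches 87 DD on day 5.

day 5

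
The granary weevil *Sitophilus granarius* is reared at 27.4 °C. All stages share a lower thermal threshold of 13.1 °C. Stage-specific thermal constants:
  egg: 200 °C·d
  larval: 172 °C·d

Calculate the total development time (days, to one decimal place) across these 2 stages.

Daily accumulation at 27.4 °C = 27.4 − 13.1 = 14.3 DD/day.
Total K = 200 + 172 = 372 DD.
Total duration = 372 / 14.3 = 26.014 ≈ 26.0 days.

26.0 days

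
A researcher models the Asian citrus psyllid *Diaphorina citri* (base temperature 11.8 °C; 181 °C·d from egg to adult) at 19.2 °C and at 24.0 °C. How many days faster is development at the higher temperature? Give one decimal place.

9.6 days

At 19.2 °C: 181 / (19.2 − 11.8) = 181 / 7.4 = 24.459 d.
At 24.0 °C: 181 / (24.0 − 11.8) = 181 / 12.2 = 14.836 d.
Difference = |24.459 − 14.836| = 9.623 ≈ 9.6 days.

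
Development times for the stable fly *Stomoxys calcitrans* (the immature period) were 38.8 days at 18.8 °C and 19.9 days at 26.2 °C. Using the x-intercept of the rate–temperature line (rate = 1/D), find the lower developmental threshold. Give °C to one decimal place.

Under the model K = D·(T − T_b), so D₁·(T₁ − T_b) = D₂·(T₂ − T_b).
38.8·(18.8 − T_b) = 19.9·(26.2 − T_b)
T_b = (38.8·18.8 − 19.9·26.2) / (38.8 − 19.9) = 208.06 / 18.9 = 11.008 °C ≈ 11.0 °C.

11.0 °C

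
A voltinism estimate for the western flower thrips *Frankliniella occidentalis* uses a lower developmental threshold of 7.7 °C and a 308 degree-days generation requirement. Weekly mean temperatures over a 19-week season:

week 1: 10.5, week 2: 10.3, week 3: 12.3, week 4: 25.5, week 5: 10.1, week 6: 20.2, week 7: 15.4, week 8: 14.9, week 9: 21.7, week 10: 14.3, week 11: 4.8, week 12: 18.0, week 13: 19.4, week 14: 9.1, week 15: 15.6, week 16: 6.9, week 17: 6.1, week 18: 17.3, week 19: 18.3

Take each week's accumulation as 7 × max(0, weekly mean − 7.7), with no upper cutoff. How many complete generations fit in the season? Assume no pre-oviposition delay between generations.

2 generations

Weekly DD (7 × max(0, T̄ − 7.7)): 19.6, 18.2, 32.2, 124.6, 16.8, 87.5, 53.9, 50.4, 98.0, 46.2, 0.0, 72.1, 81.9, 9.8, 55.3, 0.0, 0.0, 67.2, 74.2.
Season total = 907.9 DD.
Complete generations = ⌊907.9 / 308⌋ = 2.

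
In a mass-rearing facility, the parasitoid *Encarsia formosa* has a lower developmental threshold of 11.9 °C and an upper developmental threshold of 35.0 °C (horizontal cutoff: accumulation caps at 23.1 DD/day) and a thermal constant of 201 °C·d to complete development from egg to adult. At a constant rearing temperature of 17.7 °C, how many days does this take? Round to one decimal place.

34.7 days

Daily accumulation = 17.7 − 11.9 = 5.8 DD/day.
Duration = 201 / 5.8 = 34.655 ≈ 34.7 days.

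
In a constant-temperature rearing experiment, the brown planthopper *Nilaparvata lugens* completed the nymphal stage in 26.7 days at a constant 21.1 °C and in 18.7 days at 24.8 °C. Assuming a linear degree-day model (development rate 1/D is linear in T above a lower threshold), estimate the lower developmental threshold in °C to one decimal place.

Linear rate model ⇒ the product D·(T − T_b) is constant across temperatures.
26.7·(21.1 − T_b) = 18.7·(24.8 − T_b)
T_b = (26.7·21.1 − 18.7·24.8) / (26.7 − 18.7) = 99.61 / 8.0 = 12.451 °C ≈ 12.5 °C.

12.5 °C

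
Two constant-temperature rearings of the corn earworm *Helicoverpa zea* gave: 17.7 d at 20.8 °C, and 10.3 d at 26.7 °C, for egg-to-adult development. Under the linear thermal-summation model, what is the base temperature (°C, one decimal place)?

12.6 °C

Equal thermal constants: D₁(T₁ − T_b) = D₂(T₂ − T_b).
17.7·(20.8 − T_b) = 10.3·(26.7 − T_b)
T_b = (17.7·20.8 − 10.3·26.7) / (17.7 − 10.3) = 93.15 / 7.4 = 12.588 °C ≈ 12.6 °C.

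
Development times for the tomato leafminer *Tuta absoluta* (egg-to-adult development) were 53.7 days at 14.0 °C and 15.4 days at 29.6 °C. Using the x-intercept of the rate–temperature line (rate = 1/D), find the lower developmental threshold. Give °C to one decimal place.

7.7 °C

Under the model K = D·(T − T_b), so D₁·(T₁ − T_b) = D₂·(T₂ − T_b).
53.7·(14.0 − T_b) = 15.4·(29.6 − T_b)
T_b = (53.7·14.0 − 15.4·29.6) / (53.7 − 15.4) = 295.96 / 38.3 = 7.727 °C ≈ 7.7 °C.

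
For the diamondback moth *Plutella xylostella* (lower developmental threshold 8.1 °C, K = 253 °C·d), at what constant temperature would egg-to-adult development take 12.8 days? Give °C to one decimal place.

Required daily accumulation = 253 / 12.8 = 19.766 DD/day.
T = T_base + 19.766 = 8.1 + 19.766 = 27.866 ≈ 27.9 °C.

27.9 °C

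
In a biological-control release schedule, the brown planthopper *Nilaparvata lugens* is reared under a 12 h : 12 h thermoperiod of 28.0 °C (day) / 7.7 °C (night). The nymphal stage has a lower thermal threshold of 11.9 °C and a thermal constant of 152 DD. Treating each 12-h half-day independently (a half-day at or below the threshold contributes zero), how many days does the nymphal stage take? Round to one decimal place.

18.9 days

Day half: max(0, 28.0 − 11.9) × 0.5 = 16.1 × 0.5 = 8.05 DD.
Night half: max(0, 7.7 − 11.9) × 0.5 = 0.0 × 0.5 = 0.00 DD.
Per 24 h: 8.05 DD/day.
Duration = 152 / 8.05 = 18.882 ≈ 18.9 days.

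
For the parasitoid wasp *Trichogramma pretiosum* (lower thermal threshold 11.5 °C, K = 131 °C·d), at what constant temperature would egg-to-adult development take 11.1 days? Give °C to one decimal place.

23.3 °C

Required daily accumulation = 131 / 11.1 = 11.802 DD/day.
T = T_base + 11.802 = 11.5 + 11.802 = 23.302 ≈ 23.3 °C.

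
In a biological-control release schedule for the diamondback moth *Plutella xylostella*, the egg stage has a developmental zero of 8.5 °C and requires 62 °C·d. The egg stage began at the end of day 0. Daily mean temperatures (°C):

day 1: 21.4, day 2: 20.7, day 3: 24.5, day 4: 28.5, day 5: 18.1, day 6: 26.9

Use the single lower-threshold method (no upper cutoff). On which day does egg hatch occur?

Daily DD above 8.5 °C: 12.9, 12.2, 16.0, 20.0, 9.6, 18.4.
Cumulative: 12.9, 25.1, 41.1, 61.1, 70.7, 89.1.
The total first reaches 62 DD on day 5.

day 5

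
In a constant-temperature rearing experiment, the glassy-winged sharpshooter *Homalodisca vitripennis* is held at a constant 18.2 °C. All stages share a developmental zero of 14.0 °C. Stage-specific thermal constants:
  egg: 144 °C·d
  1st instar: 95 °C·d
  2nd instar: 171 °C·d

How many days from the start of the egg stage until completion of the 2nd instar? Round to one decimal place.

Daily accumulation at 18.2 °C = 18.2 − 14.0 = 4.2 DD/day.
Total K = 144 + 95 + 171 = 410 DD.
Total duration = 410 / 4.2 = 97.619 ≈ 97.6 days.

97.6 days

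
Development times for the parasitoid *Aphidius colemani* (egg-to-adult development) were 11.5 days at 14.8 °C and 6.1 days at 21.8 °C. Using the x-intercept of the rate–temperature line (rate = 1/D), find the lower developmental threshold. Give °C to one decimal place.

6.9 °C

Linear rate model ⇒ the product D·(T − T_b) is constant across temperatures.
11.5·(14.8 − T_b) = 6.1·(21.8 − T_b)
T_b = (11.5·14.8 − 6.1·21.8) / (11.5 − 6.1) = 37.22 / 5.4 = 6.893 °C ≈ 6.9 °C.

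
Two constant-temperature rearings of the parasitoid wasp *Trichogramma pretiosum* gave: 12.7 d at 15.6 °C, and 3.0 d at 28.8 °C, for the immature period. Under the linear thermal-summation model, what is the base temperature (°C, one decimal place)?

11.5 °C

Equal thermal constants: D₁(T₁ − T_b) = D₂(T₂ − T_b).
12.7·(15.6 − T_b) = 3.0·(28.8 − T_b)
T_b = (12.7·15.6 − 3.0·28.8) / (12.7 − 3.0) = 111.72 / 9.7 = 11.518 °C ≈ 11.5 °C.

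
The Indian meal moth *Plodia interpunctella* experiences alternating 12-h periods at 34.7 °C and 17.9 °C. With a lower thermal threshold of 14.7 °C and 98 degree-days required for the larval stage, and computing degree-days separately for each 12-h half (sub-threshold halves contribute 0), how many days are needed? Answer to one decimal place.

8.4 days

Day half: max(0, 34.7 − 14.7) × 0.5 = 20.0 × 0.5 = 10.00 DD.
Night half: max(0, 17.9 − 14.7) × 0.5 = 3.2 × 0.5 = 1.60 DD.
Per 24 h: 11.60 DD/day.
Duration = 98 / 11.60 = 8.448 ≈ 8.4 days.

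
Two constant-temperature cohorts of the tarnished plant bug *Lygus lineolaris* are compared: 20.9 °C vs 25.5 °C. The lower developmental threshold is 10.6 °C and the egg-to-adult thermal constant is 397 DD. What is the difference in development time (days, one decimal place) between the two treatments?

At 20.9 °C: 397 / (20.9 − 10.6) = 397 / 10.3 = 38.544 d.
At 25.5 °C: 397 / (25.5 − 10.6) = 397 / 14.9 = 26.644 d.
Difference = |38.544 − 26.644| = 11.899 ≈ 11.9 days.

11.9 days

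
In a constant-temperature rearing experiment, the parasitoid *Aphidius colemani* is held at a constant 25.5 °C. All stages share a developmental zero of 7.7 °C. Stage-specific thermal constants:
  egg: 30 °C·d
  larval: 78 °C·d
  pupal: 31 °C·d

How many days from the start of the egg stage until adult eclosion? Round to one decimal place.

7.8 days

Daily accumulation at 25.5 °C = 25.5 − 7.7 = 17.8 DD/day.
Total K = 30 + 78 + 31 = 139 DD.
Total duration = 139 / 17.8 = 7.809 ≈ 7.8 days.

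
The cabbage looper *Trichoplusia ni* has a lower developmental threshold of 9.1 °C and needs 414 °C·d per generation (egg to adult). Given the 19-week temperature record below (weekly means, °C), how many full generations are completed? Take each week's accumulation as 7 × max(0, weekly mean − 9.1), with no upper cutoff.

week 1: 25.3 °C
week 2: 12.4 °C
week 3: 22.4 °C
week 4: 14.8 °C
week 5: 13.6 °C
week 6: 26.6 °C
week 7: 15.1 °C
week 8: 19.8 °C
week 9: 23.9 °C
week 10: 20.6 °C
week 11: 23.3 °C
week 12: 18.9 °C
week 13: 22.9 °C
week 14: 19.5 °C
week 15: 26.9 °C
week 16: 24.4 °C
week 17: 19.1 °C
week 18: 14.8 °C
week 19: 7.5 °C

3 generations

Weekly DD (7 × max(0, T̄ − 9.1)): 113.4, 23.1, 93.1, 39.9, 31.5, 122.5, 42.0, 74.9, 103.6, 80.5, 99.4, 68.6, 96.6, 72.8, 124.6, 107.1, 70.0, 39.9, 0.0.
Season total = 1403.5 DD.
Complete generations = ⌊1403.5 / 414⌋ = 3.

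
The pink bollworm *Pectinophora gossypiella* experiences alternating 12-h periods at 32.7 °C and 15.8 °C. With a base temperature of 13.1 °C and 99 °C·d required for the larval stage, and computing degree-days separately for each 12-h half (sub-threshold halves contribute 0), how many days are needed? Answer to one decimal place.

Day half: max(0, 32.7 − 13.1) × 0.5 = 19.6 × 0.5 = 9.80 DD.
Night half: max(0, 15.8 − 13.1) × 0.5 = 2.7 × 0.5 = 1.35 DD.
Per 24 h: 11.15 DD/day.
Duration = 99 / 11.15 = 8.879 ≈ 8.9 days.

8.9 days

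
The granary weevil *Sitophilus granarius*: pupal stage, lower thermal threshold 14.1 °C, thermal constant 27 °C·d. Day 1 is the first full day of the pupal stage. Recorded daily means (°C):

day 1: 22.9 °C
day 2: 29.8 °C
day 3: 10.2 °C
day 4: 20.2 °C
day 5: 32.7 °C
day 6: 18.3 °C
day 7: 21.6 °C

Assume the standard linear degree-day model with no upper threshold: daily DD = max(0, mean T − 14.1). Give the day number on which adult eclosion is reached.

day 4

Daily DD above 14.1 °C: 8.8, 15.7, 0.0, 6.1, 18.6, 4.2, 7.5.
Cumulative: 8.8, 24.5, 24.5, 30.6, 49.2, 53.4, 60.9.
The total first reaches 27 DD on day 4.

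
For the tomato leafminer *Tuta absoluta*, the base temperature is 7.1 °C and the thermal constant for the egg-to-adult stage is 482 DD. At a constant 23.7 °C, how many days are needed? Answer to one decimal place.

Daily accumulation = 23.7 − 7.1 = 16.6 DD/day.
Duration = 482 / 16.6 = 29.036 ≈ 29.0 days.

29.0 days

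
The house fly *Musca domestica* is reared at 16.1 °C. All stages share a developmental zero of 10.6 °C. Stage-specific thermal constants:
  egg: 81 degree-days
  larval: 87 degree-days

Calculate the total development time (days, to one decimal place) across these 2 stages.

Daily accumulation at 16.1 °C = 16.1 − 10.6 = 5.5 DD/day.
Total K = 81 + 87 = 168 DD.
Total duration = 168 / 5.5 = 30.545 ≈ 30.5 days.

30.5 days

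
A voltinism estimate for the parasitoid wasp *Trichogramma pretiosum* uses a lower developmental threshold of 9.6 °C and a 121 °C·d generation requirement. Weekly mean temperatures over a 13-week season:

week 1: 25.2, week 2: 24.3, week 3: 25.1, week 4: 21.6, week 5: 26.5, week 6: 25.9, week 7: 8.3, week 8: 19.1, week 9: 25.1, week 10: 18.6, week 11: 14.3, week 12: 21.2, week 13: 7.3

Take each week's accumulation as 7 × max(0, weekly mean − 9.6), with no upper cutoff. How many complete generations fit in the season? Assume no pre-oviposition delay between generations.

Weekly DD (7 × max(0, T̄ − 9.6)): 109.2, 102.9, 108.5, 84.0, 118.3, 114.1, 0.0, 66.5, 108.5, 63.0, 32.9, 81.2, 0.0.
Season total = 989.1 DD.
Complete generations = ⌊989.1 / 121⌋ = 8.

8 generations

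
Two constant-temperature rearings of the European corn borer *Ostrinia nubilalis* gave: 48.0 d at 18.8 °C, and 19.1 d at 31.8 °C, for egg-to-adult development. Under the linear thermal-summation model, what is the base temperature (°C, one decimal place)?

Linear rate model ⇒ the product D·(T − T_b) is constant across temperatures.
48.0·(18.8 − T_b) = 19.1·(31.8 − T_b)
T_b = (48.0·18.8 − 19.1·31.8) / (48.0 − 19.1) = 295.02 / 28.9 = 10.208 °C ≈ 10.2 °C.

10.2 °C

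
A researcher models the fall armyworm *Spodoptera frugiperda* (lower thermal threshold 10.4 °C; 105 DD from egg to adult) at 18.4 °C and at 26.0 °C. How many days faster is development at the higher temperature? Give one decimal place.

At 18.4 °C: 105 / (18.4 − 10.4) = 105 / 8.0 = 13.125 d.
At 26.0 °C: 105 / (26.0 − 10.4) = 105 / 15.6 = 6.731 d.
Difference = |13.125 − 6.731| = 6.394 ≈ 6.4 days.

6.4 days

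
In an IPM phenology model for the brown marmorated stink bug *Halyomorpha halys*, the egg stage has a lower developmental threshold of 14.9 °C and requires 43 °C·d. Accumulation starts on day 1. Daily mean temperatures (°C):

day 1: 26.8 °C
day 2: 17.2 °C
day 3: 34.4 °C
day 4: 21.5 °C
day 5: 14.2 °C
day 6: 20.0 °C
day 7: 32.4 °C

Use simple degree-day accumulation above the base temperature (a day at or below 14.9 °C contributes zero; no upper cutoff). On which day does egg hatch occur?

day 6

Daily DD above 14.9 °C: 11.9, 2.3, 19.5, 6.6, 0.0, 5.1, 17.5.
Cumulative: 11.9, 14.2, 33.7, 40.3, 40.3, 45.4, 62.9.
The total first reaches 43 DD on day 6.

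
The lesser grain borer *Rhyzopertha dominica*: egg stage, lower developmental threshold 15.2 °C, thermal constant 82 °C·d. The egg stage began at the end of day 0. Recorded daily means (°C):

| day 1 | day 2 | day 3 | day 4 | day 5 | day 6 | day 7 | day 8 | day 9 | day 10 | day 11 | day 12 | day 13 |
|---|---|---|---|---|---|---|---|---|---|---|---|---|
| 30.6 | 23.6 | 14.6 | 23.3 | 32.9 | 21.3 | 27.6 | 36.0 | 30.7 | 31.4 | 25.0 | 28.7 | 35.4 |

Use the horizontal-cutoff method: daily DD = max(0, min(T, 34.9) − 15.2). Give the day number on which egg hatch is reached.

Daily DD above 15.2 °C (capped at 19.7): 15.4, 8.4, 0.0, 8.1, 17.7, 6.1, 12.4, 19.7, 15.5, 16.2, 9.8, 13.5, 19.7.
Cumulative: 15.4, 23.8, 23.8, 31.9, 49.6, 55.7, 68.1, 87.8, 103.3, 119.5, 129.3, 142.8, 162.5.
The total first reaches 82 DD on day 8.

day 8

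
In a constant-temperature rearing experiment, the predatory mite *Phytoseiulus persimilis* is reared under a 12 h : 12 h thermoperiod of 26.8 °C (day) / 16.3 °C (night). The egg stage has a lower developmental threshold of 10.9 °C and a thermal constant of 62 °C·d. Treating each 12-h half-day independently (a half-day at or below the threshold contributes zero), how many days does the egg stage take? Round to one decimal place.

5.8 days

Day half: max(0, 26.8 − 10.9) × 0.5 = 15.9 × 0.5 = 7.95 DD.
Night half: max(0, 16.3 − 10.9) × 0.5 = 5.4 × 0.5 = 2.70 DD.
Per 24 h: 10.65 DD/day.
Duration = 62 / 10.65 = 5.822 ≈ 5.8 days.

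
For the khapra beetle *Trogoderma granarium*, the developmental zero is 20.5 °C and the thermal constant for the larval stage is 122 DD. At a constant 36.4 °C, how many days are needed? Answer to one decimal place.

7.7 days

Daily accumulation = 36.4 − 20.5 = 15.9 DD/day.
Duration = 122 / 15.9 = 7.673 ≈ 7.7 days.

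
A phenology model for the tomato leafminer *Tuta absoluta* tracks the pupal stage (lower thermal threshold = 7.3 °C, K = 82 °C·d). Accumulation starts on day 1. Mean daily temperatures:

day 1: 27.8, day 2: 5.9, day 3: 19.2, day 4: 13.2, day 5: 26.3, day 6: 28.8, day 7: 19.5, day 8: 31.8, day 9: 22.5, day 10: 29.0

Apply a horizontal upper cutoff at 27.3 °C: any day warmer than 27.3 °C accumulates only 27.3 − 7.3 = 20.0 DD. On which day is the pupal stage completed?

day 7

Daily DD above 7.3 °C (capped at 20.0): 20.0, 0.0, 11.9, 5.9, 19.0, 20.0, 12.2, 20.0, 15.2, 20.0.
Cumulative: 20.0, 20.0, 31.9, 37.8, 56.8, 76.8, 89.0, 109.0, 124.2, 144.2.
The total first reaches 82 DD on day 7.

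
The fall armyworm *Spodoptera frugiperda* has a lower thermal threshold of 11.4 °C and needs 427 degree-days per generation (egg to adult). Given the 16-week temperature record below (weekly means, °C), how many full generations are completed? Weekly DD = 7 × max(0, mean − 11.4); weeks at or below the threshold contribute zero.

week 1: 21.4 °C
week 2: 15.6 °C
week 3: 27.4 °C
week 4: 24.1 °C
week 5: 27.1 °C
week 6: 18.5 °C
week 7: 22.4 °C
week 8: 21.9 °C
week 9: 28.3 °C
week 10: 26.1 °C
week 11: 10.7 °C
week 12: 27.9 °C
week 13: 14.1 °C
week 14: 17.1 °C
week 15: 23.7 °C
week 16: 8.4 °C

2 generations

Weekly DD (7 × max(0, T̄ − 11.4)): 70.0, 29.4, 112.0, 88.9, 109.9, 49.7, 77.0, 73.5, 118.3, 102.9, 0.0, 115.5, 18.9, 39.9, 86.1, 0.0.
Season total = 1092.0 DD.
Complete generations = ⌊1092.0 / 427⌋ = 2.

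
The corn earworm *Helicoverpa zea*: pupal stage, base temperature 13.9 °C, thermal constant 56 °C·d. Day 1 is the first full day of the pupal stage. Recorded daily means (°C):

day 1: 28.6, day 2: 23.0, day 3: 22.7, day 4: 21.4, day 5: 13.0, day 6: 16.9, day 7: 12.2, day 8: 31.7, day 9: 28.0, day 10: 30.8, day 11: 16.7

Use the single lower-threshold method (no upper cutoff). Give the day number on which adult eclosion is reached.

day 8

Daily DD above 13.9 °C: 14.7, 9.1, 8.8, 7.5, 0.0, 3.0, 0.0, 17.8, 14.1, 16.9, 2.8.
Cumulative: 14.7, 23.8, 32.6, 40.1, 40.1, 43.1, 43.1, 60.9, 75.0, 91.9, 94.7.
The total first reaches 56 DD on day 8.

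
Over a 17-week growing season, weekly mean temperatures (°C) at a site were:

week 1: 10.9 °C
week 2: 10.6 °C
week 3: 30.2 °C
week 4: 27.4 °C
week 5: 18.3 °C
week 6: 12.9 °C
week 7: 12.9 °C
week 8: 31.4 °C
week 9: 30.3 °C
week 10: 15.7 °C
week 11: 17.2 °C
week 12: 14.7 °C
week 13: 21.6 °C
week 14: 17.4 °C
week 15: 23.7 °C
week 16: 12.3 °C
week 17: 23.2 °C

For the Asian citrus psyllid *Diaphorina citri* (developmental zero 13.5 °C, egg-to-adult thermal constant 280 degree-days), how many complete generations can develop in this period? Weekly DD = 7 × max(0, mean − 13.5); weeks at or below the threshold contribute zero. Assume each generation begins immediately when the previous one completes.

2 generations

Weekly DD (7 × max(0, T̄ − 13.5)): 0.0, 0.0, 116.9, 97.3, 33.6, 0.0, 0.0, 125.3, 117.6, 15.4, 25.9, 8.4, 56.7, 27.3, 71.4, 0.0, 67.9.
Season total = 763.7 DD.
Complete generations = ⌊763.7 / 280⌋ = 2.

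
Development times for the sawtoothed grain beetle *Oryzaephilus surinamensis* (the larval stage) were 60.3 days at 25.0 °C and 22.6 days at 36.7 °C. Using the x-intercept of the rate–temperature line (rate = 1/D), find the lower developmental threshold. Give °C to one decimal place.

18.0 °C

Linear rate model ⇒ the product D·(T − T_b) is constant across temperatures.
60.3·(25.0 − T_b) = 22.6·(36.7 − T_b)
T_b = (60.3·25.0 − 22.6·36.7) / (60.3 − 22.6) = 678.08 / 37.7 = 17.986 °C ≈ 18.0 °C.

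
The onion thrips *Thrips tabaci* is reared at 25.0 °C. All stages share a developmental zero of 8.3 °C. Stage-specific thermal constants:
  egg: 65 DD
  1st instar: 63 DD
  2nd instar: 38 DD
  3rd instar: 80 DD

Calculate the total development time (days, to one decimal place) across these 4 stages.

14.7 days

Daily accumulation at 25.0 °C = 25.0 − 8.3 = 16.7 DD/day.
Total K = 65 + 63 + 38 + 80 = 246 DD.
Total duration = 246 / 16.7 = 14.731 ≈ 14.7 days.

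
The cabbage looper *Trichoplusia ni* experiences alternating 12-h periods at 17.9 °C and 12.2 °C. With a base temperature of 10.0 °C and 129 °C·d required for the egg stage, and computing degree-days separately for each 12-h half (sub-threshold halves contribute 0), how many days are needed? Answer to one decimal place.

Day half: max(0, 17.9 − 10.0) × 0.5 = 7.9 × 0.5 = 3.95 DD.
Night half: max(0, 12.2 − 10.0) × 0.5 = 2.2 × 0.5 = 1.10 DD.
Per 24 h: 5.05 DD/day.
Duration = 129 / 5.05 = 25.545 ≈ 25.5 days.

25.5 days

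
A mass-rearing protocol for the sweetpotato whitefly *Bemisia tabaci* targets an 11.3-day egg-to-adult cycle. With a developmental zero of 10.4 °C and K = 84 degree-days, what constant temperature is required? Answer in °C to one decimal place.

17.8 °C

Required daily accumulation = 84 / 11.3 = 7.434 DD/day.
T = T_base + 7.434 = 10.4 + 7.434 = 17.834 ≈ 17.8 °C.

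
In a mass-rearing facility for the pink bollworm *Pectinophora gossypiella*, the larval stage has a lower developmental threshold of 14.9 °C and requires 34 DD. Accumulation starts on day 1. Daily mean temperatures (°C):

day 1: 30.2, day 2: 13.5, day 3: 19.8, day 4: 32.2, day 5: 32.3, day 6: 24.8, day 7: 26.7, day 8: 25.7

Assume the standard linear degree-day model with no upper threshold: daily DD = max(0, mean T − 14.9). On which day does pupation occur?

day 4

Daily DD above 14.9 °C: 15.3, 0.0, 4.9, 17.3, 17.4, 9.9, 11.8, 10.8.
Cumulative: 15.3, 15.3, 20.2, 37.5, 54.9, 64.8, 76.6, 87.4.
The total first reaches 34 DD on day 4.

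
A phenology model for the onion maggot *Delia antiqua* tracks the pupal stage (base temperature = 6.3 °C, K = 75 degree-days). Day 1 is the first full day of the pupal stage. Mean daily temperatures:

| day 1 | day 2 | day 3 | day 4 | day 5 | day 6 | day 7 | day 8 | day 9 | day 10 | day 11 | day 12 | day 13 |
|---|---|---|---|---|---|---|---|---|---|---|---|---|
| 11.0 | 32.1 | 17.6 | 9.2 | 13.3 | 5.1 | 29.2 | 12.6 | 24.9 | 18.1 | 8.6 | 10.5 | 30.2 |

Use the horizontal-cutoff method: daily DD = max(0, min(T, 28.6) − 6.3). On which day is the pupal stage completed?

day 8

Daily DD above 6.3 °C (capped at 22.3): 4.7, 22.3, 11.3, 2.9, 7.0, 0.0, 22.3, 6.3, 18.6, 11.8, 2.3, 4.2, 22.3.
Cumulative: 4.7, 27.0, 38.3, 41.2, 48.2, 48.2, 70.5, 76.8, 95.4, 107.2, 109.5, 113.7, 136.0.
The total first reaches 75 DD on day 8.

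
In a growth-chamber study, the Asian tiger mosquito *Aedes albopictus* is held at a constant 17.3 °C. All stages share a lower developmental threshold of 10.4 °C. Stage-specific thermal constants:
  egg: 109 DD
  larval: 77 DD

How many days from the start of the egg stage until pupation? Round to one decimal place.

Daily accumulation at 17.3 °C = 17.3 − 10.4 = 6.9 DD/day.
Total K = 109 + 77 = 186 DD.
Total duration = 186 / 6.9 = 26.957 ≈ 27.0 days.

27.0 days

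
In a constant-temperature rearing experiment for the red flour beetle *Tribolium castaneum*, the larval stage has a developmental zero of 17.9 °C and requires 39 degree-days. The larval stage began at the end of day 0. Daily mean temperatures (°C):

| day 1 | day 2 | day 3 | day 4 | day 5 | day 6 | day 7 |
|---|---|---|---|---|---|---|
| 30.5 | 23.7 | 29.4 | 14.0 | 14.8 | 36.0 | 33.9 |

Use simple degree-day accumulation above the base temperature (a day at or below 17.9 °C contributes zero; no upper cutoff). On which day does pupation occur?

Daily DD above 17.9 °C: 12.6, 5.8, 11.5, 0.0, 0.0, 18.1, 16.0.
Cumulative: 12.6, 18.4, 29.9, 29.9, 29.9, 48.0, 64.0.
The total first reaches 39 DD on day 6.

day 6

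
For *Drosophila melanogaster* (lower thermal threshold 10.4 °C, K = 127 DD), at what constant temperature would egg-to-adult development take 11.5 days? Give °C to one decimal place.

21.4 °C

Required daily accumulation = 127 / 11.5 = 11.043 DD/day.
T = T_base + 11.043 = 10.4 + 11.043 = 21.443 ≈ 21.4 °C.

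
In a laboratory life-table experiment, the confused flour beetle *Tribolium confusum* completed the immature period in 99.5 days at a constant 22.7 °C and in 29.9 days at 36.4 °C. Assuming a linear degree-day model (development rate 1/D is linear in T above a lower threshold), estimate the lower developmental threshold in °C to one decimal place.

16.8 °C

Under the model K = D·(T − T_b), so D₁·(T₁ − T_b) = D₂·(T₂ − T_b).
99.5·(22.7 − T_b) = 29.9·(36.4 − T_b)
T_b = (99.5·22.7 − 29.9·36.4) / (99.5 − 29.9) = 1170.29 / 69.6 = 16.815 °C ≈ 16.8 °C.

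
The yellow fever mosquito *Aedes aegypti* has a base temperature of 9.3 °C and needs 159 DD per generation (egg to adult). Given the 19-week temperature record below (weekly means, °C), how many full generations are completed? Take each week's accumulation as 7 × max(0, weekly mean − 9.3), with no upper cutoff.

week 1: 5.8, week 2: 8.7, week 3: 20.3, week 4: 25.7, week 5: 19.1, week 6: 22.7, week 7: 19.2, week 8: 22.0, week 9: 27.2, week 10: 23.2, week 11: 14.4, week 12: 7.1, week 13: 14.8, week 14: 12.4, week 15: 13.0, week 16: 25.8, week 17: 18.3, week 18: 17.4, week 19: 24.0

Weekly DD (7 × max(0, T̄ − 9.3)): 0.0, 0.0, 77.0, 114.8, 68.6, 93.8, 69.3, 88.9, 125.3, 97.3, 35.7, 0.0, 38.5, 21.7, 25.9, 115.5, 63.0, 56.7, 102.9.
Season total = 1194.9 DD.
Complete generations = ⌊1194.9 / 159⌋ = 7.

7 generations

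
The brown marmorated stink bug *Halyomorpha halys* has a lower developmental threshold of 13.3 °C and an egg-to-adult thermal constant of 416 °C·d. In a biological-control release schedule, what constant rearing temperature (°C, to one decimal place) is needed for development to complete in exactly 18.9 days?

35.3 °C

Required daily accumulation = 416 / 18.9 = 22.011 DD/day.
T = T_base + 22.011 = 13.3 + 22.011 = 35.311 ≈ 35.3 °C.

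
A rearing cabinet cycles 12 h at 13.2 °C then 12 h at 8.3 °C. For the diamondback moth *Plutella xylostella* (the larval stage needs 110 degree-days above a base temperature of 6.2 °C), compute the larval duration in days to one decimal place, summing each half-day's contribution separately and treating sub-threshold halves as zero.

Day half: max(0, 13.2 − 6.2) × 0.5 = 7.0 × 0.5 = 3.50 DD.
Night half: max(0, 8.3 − 6.2) × 0.5 = 2.1 × 0.5 = 1.05 DD.
Per 24 h: 4.55 DD/day.
Duration = 110 / 4.55 = 24.176 ≈ 24.2 days.

24.2 days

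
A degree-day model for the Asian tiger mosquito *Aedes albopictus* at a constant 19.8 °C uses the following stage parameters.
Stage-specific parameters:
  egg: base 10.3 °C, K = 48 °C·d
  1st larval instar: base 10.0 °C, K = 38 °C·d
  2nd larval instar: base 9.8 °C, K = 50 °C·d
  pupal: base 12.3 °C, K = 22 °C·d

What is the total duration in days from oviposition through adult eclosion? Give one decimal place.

egg: 48 / (19.8 − 10.3) = 48 / 9.5 = 5.053 d.
1st larval instar: 38 / (19.8 − 10.0) = 38 / 9.8 = 3.878 d.
2nd larval instar: 50 / (19.8 − 9.8) = 50 / 10.0 = 5.000 d.
pupal: 22 / (19.8 − 12.3) = 22 / 7.5 = 2.933 d.
Sum = 16.864 ≈ 16.9 days.

16.9 days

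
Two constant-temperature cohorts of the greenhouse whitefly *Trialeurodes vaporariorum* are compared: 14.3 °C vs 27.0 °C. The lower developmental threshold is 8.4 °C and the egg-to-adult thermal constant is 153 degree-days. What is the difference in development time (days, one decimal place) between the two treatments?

17.7 days

At 14.3 °C: 153 / (14.3 − 8.4) = 153 / 5.9 = 25.932 d.
At 27.0 °C: 153 / (27.0 − 8.4) = 153 / 18.6 = 8.226 d.
Difference = |25.932 − 8.226| = 17.706 ≈ 17.7 days.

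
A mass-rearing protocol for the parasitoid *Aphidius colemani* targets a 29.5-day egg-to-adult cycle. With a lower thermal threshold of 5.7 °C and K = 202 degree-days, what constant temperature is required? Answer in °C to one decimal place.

Required daily accumulation = 202 / 29.5 = 6.847 DD/day.
T = T_base + 6.847 = 5.7 + 6.847 = 12.547 ≈ 12.5 °C.

12.5 °C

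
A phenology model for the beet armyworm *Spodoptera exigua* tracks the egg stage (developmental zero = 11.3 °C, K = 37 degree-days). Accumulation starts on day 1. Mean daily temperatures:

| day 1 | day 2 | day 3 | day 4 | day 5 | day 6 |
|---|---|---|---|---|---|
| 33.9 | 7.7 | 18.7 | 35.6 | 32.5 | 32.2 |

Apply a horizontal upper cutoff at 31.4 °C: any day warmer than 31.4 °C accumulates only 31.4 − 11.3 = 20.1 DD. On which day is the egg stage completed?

Daily DD above 11.3 °C (capped at 20.1): 20.1, 0.0, 7.4, 20.1, 20.1, 20.1.
Cumulative: 20.1, 20.1, 27.5, 47.6, 67.7, 87.8.
The total first reaches 37 DD on day 4.

day 4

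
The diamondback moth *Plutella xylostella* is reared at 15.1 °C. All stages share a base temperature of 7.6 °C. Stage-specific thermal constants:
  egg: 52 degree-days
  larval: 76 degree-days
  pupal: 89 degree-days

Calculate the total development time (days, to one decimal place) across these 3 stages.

28.9 days

Daily accumulation at 15.1 °C = 15.1 − 7.6 = 7.5 DD/day.
Total K = 52 + 76 + 89 = 217 DD.
Total duration = 217 / 7.5 = 28.933 ≈ 28.9 days.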